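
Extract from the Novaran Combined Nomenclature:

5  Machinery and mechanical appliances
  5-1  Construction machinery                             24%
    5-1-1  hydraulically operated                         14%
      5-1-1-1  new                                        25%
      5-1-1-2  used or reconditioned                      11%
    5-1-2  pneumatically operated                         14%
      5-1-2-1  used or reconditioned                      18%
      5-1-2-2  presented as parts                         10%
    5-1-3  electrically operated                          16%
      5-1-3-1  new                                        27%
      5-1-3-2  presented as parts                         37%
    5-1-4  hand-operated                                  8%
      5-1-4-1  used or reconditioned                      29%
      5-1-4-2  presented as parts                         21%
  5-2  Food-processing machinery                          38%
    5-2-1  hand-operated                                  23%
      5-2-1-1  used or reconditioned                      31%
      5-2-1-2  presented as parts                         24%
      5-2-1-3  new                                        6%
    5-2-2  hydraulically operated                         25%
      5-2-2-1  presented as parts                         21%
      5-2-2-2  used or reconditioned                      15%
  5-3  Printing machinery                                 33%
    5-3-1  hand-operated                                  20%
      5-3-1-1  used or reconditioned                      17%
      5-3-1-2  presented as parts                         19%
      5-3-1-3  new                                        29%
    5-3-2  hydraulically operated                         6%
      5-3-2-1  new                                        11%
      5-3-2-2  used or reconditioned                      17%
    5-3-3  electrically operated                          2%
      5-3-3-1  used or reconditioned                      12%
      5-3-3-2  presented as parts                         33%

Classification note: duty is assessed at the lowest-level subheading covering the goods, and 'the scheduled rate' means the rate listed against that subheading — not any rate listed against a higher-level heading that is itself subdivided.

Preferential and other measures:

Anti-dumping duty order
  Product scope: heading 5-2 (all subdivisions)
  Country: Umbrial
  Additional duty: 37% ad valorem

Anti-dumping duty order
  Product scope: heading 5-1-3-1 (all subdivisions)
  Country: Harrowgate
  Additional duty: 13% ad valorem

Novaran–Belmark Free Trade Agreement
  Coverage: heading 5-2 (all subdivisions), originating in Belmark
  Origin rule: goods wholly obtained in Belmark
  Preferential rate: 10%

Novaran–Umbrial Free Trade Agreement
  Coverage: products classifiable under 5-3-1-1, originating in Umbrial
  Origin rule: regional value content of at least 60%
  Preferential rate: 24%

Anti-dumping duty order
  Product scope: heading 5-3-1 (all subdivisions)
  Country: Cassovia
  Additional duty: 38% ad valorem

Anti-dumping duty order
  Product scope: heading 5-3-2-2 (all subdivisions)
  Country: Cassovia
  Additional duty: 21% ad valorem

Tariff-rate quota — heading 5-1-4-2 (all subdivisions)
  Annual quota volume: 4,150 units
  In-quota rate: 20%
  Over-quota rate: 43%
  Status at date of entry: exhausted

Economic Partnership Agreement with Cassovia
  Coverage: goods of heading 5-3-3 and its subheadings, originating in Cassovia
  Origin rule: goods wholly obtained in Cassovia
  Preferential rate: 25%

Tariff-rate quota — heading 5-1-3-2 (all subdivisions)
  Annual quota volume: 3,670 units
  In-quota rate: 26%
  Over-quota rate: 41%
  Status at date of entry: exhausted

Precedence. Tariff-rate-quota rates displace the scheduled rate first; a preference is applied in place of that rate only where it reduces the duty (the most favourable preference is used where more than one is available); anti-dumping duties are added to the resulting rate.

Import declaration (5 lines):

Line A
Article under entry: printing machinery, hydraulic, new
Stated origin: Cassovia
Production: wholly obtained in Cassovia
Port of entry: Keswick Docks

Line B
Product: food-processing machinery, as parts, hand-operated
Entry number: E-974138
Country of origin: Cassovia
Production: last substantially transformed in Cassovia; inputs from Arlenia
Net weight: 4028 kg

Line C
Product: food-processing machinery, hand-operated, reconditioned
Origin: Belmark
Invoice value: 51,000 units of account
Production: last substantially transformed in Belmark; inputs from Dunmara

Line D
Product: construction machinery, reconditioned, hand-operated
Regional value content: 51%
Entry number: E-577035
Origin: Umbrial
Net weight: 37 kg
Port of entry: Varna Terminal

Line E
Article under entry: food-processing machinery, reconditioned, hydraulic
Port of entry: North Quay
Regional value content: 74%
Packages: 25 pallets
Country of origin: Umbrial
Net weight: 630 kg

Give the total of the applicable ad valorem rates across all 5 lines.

Line A: printing → 5-3; hydraulic → 5-3-2; new → 5-3-2-1. Scheduled 11%. Cassovia agreement on 5-3-3: 5-3-2-1 not covered. → 11%.
Line B: food-processing → 5-2; hand-operated → 5-2-1; as parts → 5-2-1-2. Scheduled 24%. Cassovia agreement on 5-3-3: 5-2-1-2 not covered. → 24%.
Line C: food-processing → 5-2; hand-operated → 5-2-1; reconditioned → 5-2-1-1. Scheduled 31%. Belmark agreement on 5-2: not wholly obtained. → 31%.
Line D: construction → 5-1; hand-operated → 5-1-4; reconditioned → 5-1-4-1. Scheduled 29%. Umbrial agreement on 5-3-1-1: 5-1-4-1 not covered. → 29%.
Line E: food-processing → 5-2; hydraulic → 5-2-2; reconditioned → 5-2-2-2. Scheduled 15%. Umbrial agreement on 5-3-1-1: 5-2-2-2 not covered; anti-dumping (Umbrial, 5-2): +37%; total 15% + 37% = 52%. → 52%.
Sum: 11% + 24% + 31% + 29% + 52% = 147%.

147%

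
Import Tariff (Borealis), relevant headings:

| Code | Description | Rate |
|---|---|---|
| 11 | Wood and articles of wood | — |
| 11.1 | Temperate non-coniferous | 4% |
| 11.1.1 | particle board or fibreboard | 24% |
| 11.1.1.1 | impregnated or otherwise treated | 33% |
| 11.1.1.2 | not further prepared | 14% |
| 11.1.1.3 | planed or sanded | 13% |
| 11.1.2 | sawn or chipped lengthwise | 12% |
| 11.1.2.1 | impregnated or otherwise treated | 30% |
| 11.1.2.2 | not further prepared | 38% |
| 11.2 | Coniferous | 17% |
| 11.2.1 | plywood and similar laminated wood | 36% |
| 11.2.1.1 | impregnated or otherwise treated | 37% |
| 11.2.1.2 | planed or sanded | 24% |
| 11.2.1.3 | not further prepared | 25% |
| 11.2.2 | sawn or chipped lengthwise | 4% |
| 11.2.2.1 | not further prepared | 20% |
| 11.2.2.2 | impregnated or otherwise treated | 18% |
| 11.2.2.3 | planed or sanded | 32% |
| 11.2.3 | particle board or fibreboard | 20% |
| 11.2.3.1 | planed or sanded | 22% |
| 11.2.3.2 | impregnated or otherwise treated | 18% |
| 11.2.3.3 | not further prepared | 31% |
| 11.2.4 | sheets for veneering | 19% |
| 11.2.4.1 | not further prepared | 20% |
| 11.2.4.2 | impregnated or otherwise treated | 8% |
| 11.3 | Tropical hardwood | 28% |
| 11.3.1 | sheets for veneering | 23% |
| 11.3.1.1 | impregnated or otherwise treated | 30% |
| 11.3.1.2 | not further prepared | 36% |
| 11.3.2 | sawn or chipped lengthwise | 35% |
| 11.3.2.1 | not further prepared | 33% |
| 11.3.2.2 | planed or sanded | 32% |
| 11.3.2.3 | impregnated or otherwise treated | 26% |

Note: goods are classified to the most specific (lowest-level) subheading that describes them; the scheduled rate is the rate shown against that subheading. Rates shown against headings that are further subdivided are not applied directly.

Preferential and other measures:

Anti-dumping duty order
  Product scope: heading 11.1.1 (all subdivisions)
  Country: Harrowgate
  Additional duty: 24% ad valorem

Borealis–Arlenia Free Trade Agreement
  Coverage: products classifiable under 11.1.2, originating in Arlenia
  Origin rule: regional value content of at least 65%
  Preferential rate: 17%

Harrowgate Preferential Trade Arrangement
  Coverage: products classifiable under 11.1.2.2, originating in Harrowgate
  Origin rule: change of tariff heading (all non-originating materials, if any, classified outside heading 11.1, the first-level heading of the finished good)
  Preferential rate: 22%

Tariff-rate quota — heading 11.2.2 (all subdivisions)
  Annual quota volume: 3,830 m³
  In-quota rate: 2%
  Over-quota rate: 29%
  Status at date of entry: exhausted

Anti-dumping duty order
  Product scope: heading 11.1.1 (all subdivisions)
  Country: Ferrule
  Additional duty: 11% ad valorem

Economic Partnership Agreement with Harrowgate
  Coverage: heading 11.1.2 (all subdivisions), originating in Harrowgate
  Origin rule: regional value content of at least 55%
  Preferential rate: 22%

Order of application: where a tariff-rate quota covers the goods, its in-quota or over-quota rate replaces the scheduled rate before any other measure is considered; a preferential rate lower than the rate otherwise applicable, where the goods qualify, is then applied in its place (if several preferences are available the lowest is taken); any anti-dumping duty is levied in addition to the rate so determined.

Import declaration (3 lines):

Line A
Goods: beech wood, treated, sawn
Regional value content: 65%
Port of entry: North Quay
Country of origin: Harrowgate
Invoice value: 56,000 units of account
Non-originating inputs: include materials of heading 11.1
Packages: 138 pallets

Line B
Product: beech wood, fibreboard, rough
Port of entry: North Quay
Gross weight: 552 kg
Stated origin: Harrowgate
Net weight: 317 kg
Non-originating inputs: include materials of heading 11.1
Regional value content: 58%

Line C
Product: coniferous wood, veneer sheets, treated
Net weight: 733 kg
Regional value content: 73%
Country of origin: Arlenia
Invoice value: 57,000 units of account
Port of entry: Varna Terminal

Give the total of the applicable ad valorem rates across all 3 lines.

Line A: beech → 11.1; sawn → 11.1.2; treated → 11.1.2.1. Scheduled 30%. Harrowgate agreement on 11.1.2.2: 11.1.2.1 not covered; Harrowgate agreement on 11.1.2: RVC ≥ 55% → 22% available; preferential 22%. → 22%.
Line B: beech → 11.1; fibreboard → 11.1.1; rough → 11.1.1.2. Scheduled 14%. Harrowgate agreement on 11.1.2.2: 11.1.1.2 not covered; Harrowgate agreement on 11.1.2: 11.1.1.2 not covered; anti-dumping (Harrowgate, 11.1.1): +24%; total 14% + 24% = 38%. → 38%.
Line C: coniferous → 11.2; veneer sheets → 11.2.4; treated → 11.2.4.2. Scheduled 8%. Arlenia agreement on 11.1.2: 11.2.4.2 not covered. → 8%.
Sum: 22% + 38% + 8% = 68%.

68%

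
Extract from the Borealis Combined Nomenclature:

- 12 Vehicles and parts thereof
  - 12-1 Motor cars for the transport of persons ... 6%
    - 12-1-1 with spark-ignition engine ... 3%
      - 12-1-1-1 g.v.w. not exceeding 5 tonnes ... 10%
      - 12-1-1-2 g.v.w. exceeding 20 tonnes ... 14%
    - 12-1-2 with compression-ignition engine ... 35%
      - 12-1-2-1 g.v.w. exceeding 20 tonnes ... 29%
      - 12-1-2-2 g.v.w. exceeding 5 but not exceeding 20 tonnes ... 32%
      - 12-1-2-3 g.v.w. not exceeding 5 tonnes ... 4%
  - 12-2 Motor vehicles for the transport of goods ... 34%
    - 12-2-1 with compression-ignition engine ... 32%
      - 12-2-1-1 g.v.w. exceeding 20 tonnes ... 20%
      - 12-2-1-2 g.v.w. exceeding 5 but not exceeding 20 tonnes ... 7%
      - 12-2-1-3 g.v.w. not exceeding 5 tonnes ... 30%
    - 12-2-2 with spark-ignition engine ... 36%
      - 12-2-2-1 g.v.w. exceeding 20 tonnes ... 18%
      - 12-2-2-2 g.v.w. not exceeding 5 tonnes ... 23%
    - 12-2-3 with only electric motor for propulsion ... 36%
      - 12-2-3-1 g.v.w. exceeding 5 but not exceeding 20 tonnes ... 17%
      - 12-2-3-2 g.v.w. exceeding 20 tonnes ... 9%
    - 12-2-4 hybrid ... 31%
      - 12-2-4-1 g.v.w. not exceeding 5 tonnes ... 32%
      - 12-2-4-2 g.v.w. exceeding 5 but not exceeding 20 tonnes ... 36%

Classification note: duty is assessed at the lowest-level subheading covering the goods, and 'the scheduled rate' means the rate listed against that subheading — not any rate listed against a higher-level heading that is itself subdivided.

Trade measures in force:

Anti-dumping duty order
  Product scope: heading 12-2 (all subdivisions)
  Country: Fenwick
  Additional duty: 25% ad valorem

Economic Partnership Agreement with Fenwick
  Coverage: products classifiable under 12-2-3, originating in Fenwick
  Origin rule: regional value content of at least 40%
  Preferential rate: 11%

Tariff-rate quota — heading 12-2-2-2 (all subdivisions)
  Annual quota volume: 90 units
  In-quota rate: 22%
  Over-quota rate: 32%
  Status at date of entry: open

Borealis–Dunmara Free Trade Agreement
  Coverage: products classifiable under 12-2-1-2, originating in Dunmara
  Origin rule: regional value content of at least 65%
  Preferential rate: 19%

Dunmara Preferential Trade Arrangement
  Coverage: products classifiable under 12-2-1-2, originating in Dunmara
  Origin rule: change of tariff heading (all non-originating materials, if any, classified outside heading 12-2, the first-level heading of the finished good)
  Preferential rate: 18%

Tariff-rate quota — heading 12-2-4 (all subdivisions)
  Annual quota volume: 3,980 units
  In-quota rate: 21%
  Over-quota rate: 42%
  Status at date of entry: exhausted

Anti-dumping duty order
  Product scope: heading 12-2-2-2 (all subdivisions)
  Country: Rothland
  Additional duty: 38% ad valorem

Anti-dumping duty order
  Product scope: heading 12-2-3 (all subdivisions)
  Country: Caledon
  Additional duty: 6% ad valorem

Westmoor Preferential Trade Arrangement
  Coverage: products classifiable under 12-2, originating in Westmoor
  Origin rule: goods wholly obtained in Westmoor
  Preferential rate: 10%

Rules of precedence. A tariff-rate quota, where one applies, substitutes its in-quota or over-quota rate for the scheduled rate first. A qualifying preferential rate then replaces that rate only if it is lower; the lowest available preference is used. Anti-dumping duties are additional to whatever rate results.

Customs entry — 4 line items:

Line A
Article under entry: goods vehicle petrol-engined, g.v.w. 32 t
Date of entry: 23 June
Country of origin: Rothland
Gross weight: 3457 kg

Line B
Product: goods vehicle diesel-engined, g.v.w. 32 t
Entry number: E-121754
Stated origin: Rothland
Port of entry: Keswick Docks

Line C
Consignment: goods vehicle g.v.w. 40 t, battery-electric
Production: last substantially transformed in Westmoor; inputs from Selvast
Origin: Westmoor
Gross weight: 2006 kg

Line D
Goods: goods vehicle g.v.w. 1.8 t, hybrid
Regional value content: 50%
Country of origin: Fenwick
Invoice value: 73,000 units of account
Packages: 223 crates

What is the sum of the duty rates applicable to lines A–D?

Line A: goods vehicle → 12-2; petrol-engined → 12-2-2; g.v.w. 32 t → 12-2-2-1. Scheduled 18%. No special measure applies. → 18%.
Line B: goods vehicle → 12-2; diesel-engined → 12-2-1; g.v.w. 32 t → 12-2-1-1. Scheduled 20%. No special measure applies. → 20%.
Line C: goods vehicle → 12-2; battery-electric → 12-2-3; g.v.w. 40 t → 12-2-3-2. Scheduled 9%. Westmoor agreement on 12-2: not wholly obtained. → 9%.
Line D: goods vehicle → 12-2; hybrid → 12-2-4; g.v.w. 1.8 t → 12-2-4-1. Scheduled 32%. quota on 12-2-4 exhausted → over-quota 42%; Fenwick agreement on 12-2-3: 12-2-4-1 not covered; anti-dumping (Fenwick, 12-2): +25%; total 42% + 25% = 67%. → 67%.
Sum: 18% + 20% + 9% + 67% = 114%.

114%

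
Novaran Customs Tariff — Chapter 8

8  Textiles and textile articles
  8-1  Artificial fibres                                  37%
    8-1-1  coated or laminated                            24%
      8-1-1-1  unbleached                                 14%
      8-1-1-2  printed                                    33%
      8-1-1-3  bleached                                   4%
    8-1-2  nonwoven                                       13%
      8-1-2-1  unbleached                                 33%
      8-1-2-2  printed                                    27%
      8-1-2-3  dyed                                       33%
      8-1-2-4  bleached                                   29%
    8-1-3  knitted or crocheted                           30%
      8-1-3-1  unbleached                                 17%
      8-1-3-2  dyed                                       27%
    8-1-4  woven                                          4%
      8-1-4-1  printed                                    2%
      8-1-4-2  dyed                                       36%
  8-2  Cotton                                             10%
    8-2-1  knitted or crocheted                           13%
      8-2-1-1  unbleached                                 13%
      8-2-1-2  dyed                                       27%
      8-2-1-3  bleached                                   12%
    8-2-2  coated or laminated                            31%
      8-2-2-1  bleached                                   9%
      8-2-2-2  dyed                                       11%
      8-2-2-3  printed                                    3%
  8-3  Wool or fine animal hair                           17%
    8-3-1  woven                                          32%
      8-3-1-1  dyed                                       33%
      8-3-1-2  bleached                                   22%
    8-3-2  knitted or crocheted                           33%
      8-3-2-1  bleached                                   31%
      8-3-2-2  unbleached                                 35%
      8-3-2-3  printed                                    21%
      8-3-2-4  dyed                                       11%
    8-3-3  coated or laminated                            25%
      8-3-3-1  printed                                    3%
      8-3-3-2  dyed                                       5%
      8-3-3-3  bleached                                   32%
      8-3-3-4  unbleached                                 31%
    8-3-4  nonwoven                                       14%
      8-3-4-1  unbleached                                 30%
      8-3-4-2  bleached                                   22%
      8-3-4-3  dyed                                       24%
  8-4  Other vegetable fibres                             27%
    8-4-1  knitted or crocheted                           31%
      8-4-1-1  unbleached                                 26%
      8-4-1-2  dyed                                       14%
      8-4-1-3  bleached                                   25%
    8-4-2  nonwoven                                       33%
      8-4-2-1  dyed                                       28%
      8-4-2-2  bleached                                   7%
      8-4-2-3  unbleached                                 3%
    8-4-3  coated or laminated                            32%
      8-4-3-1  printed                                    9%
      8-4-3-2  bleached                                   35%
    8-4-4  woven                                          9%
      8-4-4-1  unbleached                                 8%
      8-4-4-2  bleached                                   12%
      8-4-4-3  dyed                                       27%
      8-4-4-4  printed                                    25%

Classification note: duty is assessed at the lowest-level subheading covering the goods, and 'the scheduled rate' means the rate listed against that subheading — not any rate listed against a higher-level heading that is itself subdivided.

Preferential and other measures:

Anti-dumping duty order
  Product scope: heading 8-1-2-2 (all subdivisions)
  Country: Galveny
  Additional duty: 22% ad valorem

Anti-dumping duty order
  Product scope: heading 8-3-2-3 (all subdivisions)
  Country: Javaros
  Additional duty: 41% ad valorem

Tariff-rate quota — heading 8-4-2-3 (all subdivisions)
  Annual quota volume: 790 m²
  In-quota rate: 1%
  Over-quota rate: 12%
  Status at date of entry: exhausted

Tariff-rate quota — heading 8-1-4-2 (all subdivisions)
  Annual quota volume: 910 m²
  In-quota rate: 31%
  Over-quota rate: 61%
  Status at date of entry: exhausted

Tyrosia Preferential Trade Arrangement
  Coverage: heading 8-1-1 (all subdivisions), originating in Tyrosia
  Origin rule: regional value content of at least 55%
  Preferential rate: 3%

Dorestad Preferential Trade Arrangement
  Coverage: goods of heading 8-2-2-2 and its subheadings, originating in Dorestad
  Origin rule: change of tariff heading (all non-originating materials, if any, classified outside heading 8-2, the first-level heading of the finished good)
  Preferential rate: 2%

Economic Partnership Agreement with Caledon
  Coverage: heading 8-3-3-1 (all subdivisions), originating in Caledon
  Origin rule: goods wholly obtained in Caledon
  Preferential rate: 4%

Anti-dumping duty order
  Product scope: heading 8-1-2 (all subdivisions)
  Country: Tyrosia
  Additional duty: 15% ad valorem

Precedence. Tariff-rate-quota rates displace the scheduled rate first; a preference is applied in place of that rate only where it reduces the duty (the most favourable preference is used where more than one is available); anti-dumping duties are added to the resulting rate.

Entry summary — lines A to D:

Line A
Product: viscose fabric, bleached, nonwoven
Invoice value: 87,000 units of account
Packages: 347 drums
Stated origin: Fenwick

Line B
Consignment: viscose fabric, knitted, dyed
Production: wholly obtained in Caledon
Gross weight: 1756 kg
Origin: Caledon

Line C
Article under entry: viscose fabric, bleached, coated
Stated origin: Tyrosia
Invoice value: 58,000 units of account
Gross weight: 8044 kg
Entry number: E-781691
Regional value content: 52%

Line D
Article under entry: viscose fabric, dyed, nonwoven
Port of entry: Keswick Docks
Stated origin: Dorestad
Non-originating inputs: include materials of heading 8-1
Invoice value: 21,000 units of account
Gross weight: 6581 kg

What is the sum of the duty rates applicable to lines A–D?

Line A: viscose → 8-1; nonwoven → 8-1-2; bleached → 8-1-2-4. Scheduled 29%. No special measure applies. → 29%.
Line B: viscose → 8-1; knitted → 8-1-3; dyed → 8-1-3-2. Scheduled 27%. Caledon agreement on 8-3-3-1: 8-1-3-2 not covered. → 27%.
Line C: viscose → 8-1; coated → 8-1-1; bleached → 8-1-1-3. Scheduled 4%. Tyrosia agreement on 8-1-1: RVC < 55%. → 4%.
Line D: viscose → 8-1; nonwoven → 8-1-2; dyed → 8-1-2-3. Scheduled 33%. Dorestad agreement on 8-2-2-2: 8-1-2-3 not covered. → 33%.
Sum: 29% + 27% + 4% + 33% = 93%.

93%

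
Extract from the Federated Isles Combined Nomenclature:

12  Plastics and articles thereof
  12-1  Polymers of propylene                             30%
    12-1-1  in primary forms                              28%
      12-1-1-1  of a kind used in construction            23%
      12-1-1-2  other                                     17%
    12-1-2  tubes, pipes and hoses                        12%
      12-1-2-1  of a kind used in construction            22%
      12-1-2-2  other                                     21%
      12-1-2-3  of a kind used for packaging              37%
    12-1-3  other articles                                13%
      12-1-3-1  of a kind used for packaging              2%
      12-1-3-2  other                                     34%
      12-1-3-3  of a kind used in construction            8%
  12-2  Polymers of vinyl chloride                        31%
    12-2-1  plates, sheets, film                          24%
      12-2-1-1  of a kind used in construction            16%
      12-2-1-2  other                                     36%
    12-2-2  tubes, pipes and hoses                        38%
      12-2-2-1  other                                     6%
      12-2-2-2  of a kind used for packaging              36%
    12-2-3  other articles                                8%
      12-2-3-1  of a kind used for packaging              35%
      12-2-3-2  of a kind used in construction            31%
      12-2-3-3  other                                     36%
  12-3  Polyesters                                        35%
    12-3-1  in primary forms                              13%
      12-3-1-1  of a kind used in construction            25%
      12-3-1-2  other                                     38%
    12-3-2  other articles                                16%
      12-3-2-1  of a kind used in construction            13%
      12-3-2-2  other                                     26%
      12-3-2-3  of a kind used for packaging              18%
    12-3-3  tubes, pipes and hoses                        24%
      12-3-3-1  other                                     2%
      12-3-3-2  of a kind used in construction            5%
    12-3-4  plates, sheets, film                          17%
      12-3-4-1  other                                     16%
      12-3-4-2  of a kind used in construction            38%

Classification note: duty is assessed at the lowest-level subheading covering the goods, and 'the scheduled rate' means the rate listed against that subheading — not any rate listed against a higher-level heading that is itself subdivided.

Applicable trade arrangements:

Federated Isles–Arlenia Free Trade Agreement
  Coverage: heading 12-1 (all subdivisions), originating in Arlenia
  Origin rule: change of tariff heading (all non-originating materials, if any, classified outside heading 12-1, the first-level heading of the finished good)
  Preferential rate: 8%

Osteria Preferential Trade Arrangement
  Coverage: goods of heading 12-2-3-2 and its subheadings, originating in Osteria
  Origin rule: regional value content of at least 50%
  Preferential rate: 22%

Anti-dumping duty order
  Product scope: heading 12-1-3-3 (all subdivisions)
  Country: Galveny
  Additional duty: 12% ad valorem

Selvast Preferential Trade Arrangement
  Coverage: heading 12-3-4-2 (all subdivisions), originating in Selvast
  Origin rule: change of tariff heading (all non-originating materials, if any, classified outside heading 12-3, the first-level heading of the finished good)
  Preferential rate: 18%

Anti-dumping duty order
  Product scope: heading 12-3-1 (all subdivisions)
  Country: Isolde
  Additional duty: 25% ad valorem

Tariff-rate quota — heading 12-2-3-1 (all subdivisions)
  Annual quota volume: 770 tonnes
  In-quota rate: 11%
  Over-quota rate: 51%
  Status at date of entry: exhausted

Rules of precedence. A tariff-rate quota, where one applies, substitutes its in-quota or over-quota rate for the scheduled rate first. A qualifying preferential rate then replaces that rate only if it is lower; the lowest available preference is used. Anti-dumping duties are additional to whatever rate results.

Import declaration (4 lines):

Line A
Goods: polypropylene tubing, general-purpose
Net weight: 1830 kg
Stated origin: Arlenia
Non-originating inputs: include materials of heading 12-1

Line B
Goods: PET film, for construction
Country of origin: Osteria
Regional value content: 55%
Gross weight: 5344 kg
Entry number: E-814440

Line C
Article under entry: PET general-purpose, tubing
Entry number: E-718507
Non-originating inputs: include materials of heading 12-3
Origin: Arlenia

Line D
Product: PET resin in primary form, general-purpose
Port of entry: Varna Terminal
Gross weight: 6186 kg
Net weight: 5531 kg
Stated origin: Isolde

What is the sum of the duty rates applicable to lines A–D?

124%

Line A: polypropylene → 12-1; tubing → 12-1-2; general-purpose → 12-1-2-2. Scheduled 21%. Arlenia agreement on 12-1: CTH not met. → 21%.
Line B: PET → 12-3; film → 12-3-4; for construction → 12-3-4-2. Scheduled 38%. Osteria agreement on 12-2-3-2: 12-3-4-2 not covered. → 38%.
Line C: PET → 12-3; tubing → 12-3-3; general-purpose → 12-3-3-1. Scheduled 2%. Arlenia agreement on 12-1: 12-3-3-1 not covered. → 2%.
Line D: PET → 12-3; resin in primary form → 12-3-1; general-purpose → 12-3-1-2. Scheduled 38%. anti-dumping (Isolde, 12-3-1): +25%; total 38% + 25% = 63%. → 63%.
Sum: 21% + 38% + 2% + 63% = 124%.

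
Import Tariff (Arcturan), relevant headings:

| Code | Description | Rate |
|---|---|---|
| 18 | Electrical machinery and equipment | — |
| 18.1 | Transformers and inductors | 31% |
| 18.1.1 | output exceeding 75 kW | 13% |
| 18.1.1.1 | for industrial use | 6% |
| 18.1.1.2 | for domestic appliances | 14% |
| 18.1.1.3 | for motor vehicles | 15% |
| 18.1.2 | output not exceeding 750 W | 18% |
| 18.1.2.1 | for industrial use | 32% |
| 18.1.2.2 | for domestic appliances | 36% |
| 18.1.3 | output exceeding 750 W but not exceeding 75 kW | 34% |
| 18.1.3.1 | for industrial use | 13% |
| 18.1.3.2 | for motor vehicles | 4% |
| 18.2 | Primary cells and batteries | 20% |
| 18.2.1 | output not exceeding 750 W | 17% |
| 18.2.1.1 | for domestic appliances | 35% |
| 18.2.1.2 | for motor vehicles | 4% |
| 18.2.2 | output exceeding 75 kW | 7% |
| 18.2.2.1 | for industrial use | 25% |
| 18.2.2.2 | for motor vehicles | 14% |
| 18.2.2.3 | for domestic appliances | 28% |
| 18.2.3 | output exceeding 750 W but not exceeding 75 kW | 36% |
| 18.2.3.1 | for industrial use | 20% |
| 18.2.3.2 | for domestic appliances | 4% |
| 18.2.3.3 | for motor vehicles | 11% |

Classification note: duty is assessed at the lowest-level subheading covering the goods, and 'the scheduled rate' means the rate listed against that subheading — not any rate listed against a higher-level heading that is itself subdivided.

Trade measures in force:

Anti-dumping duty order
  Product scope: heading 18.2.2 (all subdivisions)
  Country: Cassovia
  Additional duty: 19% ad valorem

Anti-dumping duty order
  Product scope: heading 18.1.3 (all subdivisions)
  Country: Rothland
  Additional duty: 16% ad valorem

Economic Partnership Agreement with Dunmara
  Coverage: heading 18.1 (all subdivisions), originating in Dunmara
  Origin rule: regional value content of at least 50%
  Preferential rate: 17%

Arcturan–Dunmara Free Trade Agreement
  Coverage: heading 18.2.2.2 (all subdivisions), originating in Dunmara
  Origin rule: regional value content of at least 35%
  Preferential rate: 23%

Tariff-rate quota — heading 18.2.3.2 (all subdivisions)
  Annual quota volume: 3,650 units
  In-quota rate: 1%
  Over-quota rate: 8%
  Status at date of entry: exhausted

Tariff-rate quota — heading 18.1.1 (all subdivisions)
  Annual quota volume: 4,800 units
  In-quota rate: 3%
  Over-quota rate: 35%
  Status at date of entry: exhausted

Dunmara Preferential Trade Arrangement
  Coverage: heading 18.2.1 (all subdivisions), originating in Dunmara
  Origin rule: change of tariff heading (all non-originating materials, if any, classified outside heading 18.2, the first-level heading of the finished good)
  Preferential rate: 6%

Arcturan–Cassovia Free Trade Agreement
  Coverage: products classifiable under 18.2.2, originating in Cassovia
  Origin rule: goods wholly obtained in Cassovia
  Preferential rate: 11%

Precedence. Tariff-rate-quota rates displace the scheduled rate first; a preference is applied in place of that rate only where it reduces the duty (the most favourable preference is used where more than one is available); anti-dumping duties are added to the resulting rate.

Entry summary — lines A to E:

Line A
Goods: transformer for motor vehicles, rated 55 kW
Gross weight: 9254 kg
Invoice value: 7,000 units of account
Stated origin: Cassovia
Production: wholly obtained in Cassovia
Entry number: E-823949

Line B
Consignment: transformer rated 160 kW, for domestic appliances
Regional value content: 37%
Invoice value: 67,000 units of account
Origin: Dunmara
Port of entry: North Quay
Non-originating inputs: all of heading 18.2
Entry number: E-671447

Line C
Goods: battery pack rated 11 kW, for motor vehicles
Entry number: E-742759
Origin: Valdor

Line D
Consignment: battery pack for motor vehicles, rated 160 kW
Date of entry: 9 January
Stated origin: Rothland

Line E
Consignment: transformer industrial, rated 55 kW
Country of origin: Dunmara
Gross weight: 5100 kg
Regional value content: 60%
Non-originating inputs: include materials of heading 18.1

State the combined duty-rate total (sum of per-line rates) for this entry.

77%

Line A: transformer → 18.1; rated 55 kW → 18.1.3; for motor vehicles → 18.1.3.2. Scheduled 4%. Cassovia agreement on 18.2.2: 18.1.3.2 not covered. → 4%.
Line B: transformer → 18.1; rated 160 kW → 18.1.1; for domestic appliances → 18.1.1.2. Scheduled 14%. quota on 18.1.1 exhausted → over-quota 35%; Dunmara agreement on 18.1: RVC < 50%; Dunmara agreement on 18.2.2.2: 18.1.1.2 not covered; Dunmara agreement on 18.2.1: 18.1.1.2 not covered. → 35%.
Line C: battery pack → 18.2; rated 11 kW → 18.2.3; for motor vehicles → 18.2.3.3. Scheduled 11%. No special measure applies. → 11%.
Line D: battery pack → 18.2; rated 160 kW → 18.2.2; for motor vehicles → 18.2.2.2. Scheduled 14%. No special measure applies. → 14%.
Line E: transformer → 18.1; rated 55 kW → 18.1.3; industrial → 18.1.3.1. Scheduled 13%. Dunmara agreement on 18.1: RVC ≥ 50% → 17% available; Dunmara agreement on 18.2.2.2: 18.1.3.1 not covered; Dunmara agreement on 18.2.1: 18.1.3.1 not covered; preference 17% not lower than 13% → no reduction. → 13%.
Sum: 4% + 35% + 11% + 14% + 13% = 77%.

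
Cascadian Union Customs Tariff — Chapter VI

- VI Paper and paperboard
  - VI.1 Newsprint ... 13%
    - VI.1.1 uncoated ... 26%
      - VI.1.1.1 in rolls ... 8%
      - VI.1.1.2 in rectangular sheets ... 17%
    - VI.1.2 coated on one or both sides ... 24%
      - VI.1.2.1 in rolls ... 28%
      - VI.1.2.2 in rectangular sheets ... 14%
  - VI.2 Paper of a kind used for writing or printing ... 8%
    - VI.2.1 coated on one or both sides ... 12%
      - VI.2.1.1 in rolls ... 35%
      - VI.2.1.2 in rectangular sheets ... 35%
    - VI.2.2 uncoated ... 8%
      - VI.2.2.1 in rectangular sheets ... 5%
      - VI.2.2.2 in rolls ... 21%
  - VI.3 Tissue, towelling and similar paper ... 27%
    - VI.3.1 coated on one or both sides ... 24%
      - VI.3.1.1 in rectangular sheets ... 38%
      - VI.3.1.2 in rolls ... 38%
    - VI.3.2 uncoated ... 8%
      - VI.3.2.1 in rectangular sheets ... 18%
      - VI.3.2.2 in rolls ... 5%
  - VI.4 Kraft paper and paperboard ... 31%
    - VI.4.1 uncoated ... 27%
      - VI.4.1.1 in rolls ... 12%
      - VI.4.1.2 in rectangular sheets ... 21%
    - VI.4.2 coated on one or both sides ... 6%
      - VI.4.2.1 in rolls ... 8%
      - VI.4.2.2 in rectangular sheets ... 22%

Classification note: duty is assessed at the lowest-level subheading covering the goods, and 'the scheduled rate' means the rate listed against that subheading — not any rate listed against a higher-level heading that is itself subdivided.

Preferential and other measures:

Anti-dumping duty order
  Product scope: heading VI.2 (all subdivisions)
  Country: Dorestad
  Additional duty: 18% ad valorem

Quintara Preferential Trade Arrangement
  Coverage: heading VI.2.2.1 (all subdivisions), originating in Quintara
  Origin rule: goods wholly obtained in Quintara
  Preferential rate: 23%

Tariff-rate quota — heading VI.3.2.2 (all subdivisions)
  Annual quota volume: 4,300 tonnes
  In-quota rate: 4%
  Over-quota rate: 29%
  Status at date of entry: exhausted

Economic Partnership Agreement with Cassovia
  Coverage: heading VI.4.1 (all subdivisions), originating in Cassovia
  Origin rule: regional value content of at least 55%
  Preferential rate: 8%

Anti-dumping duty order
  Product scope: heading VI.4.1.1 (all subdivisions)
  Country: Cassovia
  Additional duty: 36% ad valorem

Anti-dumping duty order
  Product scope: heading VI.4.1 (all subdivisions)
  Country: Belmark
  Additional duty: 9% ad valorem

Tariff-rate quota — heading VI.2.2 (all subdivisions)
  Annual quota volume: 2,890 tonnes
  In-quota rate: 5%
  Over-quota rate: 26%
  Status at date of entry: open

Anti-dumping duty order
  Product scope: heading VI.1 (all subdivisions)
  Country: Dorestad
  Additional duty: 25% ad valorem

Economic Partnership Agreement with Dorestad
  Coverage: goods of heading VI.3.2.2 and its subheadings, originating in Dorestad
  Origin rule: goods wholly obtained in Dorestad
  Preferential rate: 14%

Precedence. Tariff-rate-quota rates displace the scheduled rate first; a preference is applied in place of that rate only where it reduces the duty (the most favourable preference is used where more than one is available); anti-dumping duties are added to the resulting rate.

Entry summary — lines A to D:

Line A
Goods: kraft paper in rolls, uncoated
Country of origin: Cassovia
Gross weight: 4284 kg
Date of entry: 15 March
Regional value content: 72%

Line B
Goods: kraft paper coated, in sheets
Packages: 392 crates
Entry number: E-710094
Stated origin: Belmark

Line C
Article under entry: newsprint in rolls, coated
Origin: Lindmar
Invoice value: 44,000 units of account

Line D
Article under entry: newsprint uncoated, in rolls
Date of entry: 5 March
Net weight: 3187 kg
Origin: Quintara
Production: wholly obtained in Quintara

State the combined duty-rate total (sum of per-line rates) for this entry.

102%

Line A: kraft paper → VI.4; uncoated → VI.4.1; in rolls → VI.4.1.1. Scheduled 12%. Cassovia agreement on VI.4.1: RVC ≥ 55% → 8% available; preferential 8%; anti-dumping (Cassovia, VI.4.1.1): +36%; total 8% + 36% = 44%. → 44%.
Line B: kraft paper → VI.4; coated → VI.4.2; in sheets → VI.4.2.2. Scheduled 22%. No special measure applies. → 22%.
Line C: newsprint → VI.1; coated → VI.1.2; in rolls → VI.1.2.1. Scheduled 28%. No special measure applies. → 28%.
Line D: newsprint → VI.1; uncoated → VI.1.1; in rolls → VI.1.1.1. Scheduled 8%. Quintara agreement on VI.2.2.1: VI.1.1.1 not covered. → 8%.
Sum: 44% + 22% + 28% + 8% = 102%.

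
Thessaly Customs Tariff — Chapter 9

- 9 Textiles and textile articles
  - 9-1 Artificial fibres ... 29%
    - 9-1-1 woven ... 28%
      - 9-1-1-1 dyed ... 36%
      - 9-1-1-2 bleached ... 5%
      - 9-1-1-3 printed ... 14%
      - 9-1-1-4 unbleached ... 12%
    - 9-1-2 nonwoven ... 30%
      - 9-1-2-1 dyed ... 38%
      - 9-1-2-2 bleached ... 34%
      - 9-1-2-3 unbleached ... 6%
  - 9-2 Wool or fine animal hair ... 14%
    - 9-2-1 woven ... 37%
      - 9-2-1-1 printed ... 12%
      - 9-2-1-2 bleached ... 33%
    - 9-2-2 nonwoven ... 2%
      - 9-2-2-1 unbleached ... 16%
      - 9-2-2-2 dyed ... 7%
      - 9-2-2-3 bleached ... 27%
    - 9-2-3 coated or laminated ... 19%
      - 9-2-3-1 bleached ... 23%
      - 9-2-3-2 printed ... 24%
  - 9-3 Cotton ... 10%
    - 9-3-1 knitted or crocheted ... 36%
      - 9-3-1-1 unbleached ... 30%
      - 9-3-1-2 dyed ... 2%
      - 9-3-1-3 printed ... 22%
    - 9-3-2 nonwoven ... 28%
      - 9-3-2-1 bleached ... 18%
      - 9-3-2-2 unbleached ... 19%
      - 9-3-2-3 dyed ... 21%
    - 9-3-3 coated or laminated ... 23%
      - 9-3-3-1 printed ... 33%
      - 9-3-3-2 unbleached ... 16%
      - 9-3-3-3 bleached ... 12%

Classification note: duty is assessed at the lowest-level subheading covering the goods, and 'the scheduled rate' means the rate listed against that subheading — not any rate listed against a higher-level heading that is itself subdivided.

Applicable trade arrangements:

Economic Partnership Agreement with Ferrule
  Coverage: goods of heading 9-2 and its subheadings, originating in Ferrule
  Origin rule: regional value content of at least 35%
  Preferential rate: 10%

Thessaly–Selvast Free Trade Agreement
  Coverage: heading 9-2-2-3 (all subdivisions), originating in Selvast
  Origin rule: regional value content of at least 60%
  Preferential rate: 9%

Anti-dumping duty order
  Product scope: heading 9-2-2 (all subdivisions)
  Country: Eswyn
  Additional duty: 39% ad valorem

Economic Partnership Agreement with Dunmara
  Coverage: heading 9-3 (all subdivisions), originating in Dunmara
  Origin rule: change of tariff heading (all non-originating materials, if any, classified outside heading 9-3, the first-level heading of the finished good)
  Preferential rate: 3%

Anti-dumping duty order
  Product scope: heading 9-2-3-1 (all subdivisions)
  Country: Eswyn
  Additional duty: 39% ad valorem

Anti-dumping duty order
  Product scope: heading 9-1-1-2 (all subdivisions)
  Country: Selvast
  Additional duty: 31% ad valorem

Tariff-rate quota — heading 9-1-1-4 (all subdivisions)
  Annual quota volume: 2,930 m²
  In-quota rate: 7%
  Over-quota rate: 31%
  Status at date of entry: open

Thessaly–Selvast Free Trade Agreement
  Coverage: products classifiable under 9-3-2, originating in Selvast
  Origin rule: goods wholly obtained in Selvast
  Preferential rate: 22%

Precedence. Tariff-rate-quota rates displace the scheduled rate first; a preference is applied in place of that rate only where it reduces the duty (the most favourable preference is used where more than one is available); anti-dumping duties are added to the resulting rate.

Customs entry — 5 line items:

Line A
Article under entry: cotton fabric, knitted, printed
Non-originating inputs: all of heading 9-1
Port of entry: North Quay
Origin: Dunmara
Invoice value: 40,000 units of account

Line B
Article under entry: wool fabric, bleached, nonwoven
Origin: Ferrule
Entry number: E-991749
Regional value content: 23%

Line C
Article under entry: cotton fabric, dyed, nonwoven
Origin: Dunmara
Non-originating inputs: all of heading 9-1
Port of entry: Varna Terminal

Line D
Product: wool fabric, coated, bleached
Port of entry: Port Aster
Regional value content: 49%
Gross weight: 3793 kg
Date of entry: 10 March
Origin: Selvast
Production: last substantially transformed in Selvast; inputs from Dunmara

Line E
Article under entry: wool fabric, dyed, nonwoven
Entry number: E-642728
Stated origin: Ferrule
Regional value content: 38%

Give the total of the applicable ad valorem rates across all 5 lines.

Line A: cotton → 9-3; knitted → 9-3-1; printed → 9-3-1-3. Scheduled 22%. Dunmara agreement on 9-3: CTH met → 3% available; preferential 3%. → 3%.
Line B: wool → 9-2; nonwoven → 9-2-2; bleached → 9-2-2-3. Scheduled 27%. Ferrule agreement on 9-2: RVC < 35%. → 27%.
Line C: cotton → 9-3; nonwoven → 9-3-2; dyed → 9-3-2-3. Scheduled 21%. Dunmara agreement on 9-3: CTH met → 3% available; preferential 3%. → 3%.
Line D: wool → 9-2; coated → 9-2-3; bleached → 9-2-3-1. Scheduled 23%. Selvast agreement on 9-2-2-3: 9-2-3-1 not covered; Selvast agreement on 9-3-2: 9-2-3-1 not covered. → 23%.
Line E: wool → 9-2; nonwoven → 9-2-2; dyed → 9-2-2-2. Scheduled 7%. Ferrule agreement on 9-2: RVC ≥ 35% → 10% available; preference 10% not lower than 7% → no reduction. → 7%.
Sum: 3% + 27% + 3% + 23% + 7% = 63%.

63%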